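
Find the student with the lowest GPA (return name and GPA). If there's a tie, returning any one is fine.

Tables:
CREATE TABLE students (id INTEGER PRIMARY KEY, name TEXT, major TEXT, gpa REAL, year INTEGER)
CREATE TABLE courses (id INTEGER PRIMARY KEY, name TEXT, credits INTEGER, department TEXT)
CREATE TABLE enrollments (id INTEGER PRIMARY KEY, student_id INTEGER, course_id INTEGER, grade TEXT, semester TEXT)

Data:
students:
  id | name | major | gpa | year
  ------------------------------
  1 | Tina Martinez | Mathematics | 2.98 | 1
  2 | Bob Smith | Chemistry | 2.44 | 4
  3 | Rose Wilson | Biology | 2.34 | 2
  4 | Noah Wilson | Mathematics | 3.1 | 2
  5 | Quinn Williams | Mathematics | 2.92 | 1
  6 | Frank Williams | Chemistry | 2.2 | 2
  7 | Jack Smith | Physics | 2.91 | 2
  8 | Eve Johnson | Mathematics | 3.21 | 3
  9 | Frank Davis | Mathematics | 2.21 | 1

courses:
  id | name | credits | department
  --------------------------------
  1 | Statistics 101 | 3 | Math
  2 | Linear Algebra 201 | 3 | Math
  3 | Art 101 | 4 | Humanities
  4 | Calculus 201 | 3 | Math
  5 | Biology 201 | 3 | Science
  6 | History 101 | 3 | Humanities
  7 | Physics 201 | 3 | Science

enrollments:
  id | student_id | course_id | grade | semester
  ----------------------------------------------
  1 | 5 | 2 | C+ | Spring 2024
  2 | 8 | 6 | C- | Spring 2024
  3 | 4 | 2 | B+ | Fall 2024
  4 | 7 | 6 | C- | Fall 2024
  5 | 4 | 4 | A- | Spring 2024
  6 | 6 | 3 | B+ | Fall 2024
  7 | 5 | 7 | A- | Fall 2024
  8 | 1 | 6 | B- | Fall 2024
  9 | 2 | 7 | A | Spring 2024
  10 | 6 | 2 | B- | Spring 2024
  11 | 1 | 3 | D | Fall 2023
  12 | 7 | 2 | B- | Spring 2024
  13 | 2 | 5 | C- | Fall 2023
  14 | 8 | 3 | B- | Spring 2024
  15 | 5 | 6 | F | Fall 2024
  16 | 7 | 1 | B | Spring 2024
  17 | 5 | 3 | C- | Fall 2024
SELECT name, gpa FROM students ORDER BY gpa ASC LIMIT 1

Execution result:
name | gpa
Frank Williams | 2.20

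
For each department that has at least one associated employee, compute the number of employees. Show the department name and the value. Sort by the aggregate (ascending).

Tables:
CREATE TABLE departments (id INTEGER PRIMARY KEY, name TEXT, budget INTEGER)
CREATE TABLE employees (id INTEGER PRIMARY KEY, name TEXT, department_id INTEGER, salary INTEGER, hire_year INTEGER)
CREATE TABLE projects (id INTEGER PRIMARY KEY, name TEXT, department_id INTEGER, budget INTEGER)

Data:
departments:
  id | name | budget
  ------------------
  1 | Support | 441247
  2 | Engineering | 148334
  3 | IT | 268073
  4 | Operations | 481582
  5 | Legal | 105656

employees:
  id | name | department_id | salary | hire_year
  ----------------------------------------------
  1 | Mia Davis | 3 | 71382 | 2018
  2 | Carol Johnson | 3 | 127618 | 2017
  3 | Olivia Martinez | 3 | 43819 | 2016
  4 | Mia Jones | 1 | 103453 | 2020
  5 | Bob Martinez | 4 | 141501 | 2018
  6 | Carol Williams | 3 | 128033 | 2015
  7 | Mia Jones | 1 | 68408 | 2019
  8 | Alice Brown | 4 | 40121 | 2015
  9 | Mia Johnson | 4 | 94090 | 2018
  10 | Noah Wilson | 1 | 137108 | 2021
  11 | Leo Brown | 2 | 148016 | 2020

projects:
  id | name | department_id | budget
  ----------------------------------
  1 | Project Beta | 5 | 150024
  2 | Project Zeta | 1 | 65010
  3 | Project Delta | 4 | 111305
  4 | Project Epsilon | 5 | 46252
SELECT p.name, COUNT(*) AS n FROM employees c JOIN departments p ON c.department_id = p.id GROUP BY p.id, p.name ORDER BY n ASC

Execution result:
name | n
Engineering | 1
Support | 3
Operations | 3
IT | 4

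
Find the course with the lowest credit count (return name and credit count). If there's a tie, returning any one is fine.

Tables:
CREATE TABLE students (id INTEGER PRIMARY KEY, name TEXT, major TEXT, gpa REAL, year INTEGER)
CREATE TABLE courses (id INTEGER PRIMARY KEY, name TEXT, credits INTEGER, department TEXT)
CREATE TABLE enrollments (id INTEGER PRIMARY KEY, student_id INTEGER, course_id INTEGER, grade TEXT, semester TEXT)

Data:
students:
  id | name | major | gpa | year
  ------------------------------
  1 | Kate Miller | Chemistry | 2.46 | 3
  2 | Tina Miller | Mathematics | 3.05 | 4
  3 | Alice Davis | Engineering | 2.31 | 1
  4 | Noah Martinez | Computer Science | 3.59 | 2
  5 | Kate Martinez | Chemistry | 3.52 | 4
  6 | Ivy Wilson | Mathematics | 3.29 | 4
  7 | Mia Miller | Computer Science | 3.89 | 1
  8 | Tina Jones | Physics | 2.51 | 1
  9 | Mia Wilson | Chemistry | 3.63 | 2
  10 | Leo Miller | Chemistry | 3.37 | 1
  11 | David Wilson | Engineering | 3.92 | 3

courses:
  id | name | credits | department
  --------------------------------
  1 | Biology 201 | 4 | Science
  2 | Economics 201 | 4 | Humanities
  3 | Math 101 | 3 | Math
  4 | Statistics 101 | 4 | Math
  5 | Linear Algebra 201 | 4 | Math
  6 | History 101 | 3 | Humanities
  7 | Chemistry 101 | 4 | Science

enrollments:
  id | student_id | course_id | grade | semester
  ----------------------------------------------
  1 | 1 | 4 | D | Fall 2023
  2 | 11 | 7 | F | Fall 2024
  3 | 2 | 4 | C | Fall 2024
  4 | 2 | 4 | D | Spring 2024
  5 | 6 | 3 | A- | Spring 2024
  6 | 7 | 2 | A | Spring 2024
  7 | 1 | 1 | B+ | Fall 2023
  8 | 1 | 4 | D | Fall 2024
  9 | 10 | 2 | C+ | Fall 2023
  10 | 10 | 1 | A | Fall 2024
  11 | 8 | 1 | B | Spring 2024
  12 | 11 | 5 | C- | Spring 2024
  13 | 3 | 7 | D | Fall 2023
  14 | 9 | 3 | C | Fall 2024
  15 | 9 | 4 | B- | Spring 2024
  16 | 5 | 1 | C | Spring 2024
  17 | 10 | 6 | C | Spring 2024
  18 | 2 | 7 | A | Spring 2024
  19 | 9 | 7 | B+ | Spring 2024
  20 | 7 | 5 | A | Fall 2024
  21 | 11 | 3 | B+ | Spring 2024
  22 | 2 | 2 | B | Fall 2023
SELECT name, credits FROM courses ORDER BY credits ASC LIMIT 1

Execution result:
name | credits
Math 101 | 3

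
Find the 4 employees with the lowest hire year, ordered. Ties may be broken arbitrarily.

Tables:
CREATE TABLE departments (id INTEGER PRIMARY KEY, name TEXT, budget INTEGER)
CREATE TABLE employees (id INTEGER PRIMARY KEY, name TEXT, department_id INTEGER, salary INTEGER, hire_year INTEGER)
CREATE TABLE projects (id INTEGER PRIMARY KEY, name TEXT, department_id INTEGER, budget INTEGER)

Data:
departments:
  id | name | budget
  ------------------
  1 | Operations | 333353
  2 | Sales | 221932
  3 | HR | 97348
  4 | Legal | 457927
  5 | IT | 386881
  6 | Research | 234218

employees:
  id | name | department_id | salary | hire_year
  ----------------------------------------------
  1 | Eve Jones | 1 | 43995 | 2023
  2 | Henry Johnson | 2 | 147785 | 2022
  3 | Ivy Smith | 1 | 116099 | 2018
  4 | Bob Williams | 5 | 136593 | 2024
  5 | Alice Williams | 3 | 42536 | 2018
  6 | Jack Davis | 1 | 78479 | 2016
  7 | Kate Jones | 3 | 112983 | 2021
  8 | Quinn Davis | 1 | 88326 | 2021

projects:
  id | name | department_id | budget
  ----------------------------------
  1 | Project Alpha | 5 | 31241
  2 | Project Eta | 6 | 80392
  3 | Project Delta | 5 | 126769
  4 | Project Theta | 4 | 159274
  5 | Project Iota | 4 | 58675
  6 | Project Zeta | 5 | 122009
SELECT name, hire_year FROM employees ORDER BY hire_year ASC LIMIT 4

Execution result:
name | hire_year
Jack Davis | 2016
Ivy Smith | 2018
Alice Williams | 2018
Kate Jones | 2021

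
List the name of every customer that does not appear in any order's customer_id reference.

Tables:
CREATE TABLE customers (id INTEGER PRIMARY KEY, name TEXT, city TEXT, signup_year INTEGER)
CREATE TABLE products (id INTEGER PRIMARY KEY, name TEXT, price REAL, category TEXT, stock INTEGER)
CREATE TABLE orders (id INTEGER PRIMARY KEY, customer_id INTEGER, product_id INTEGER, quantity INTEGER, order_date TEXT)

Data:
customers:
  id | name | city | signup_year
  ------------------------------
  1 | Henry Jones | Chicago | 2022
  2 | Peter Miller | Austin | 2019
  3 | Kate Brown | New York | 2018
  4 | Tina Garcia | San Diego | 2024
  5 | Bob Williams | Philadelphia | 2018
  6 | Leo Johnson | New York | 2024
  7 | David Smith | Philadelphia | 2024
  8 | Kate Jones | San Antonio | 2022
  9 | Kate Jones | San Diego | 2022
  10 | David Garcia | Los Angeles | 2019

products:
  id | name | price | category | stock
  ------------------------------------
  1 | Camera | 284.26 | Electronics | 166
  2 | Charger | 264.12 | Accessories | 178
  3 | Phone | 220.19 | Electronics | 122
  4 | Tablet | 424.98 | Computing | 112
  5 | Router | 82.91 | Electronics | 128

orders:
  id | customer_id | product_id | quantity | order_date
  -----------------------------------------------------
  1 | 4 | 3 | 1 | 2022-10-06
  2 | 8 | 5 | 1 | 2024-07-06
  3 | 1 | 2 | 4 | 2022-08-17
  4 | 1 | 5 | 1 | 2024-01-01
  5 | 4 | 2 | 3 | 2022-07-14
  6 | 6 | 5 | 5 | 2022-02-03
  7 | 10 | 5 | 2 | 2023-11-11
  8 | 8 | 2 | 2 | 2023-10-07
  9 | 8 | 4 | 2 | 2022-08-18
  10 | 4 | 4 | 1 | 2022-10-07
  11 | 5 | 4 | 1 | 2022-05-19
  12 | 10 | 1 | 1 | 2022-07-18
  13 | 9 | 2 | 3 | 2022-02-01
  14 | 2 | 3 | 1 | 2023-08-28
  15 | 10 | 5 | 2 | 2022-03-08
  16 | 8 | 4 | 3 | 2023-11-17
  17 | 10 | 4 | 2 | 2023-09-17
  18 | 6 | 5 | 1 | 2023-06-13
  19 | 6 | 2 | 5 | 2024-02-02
SELECT p.name FROM customers p LEFT JOIN orders c ON c.customer_id = p.id WHERE c.id IS NULL

Execution result:
name
Kate Brown
David Smith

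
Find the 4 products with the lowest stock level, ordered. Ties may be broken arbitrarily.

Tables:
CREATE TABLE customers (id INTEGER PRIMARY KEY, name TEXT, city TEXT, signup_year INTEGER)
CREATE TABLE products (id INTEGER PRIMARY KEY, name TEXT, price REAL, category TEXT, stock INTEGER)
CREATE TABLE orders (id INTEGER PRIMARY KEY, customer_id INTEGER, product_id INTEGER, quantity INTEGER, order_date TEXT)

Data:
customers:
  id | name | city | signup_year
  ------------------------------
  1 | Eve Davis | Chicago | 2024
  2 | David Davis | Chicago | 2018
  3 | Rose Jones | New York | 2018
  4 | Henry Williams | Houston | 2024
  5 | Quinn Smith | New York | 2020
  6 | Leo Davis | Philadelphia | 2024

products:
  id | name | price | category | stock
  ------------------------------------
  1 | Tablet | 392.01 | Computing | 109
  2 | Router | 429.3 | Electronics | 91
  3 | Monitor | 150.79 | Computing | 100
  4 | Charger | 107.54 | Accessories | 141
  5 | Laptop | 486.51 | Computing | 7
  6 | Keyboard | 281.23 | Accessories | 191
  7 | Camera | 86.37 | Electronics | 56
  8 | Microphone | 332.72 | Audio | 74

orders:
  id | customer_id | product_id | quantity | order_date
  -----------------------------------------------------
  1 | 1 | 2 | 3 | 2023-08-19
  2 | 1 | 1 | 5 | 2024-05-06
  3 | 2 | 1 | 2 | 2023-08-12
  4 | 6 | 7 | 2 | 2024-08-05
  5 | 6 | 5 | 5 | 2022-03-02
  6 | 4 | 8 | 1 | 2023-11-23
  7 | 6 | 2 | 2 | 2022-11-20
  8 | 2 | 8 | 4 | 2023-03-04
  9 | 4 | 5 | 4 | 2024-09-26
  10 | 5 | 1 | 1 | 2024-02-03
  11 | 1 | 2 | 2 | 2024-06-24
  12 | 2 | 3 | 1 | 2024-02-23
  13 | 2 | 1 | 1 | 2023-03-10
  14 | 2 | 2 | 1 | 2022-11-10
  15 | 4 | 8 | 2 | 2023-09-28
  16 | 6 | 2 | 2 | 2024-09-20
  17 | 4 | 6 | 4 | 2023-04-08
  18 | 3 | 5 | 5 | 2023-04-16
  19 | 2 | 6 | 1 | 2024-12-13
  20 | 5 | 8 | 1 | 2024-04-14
SELECT name, stock FROM products ORDER BY stock ASC LIMIT 4

Execution result:
name | stock
Laptop | 7
Camera | 56
Microphone | 74
Router | 91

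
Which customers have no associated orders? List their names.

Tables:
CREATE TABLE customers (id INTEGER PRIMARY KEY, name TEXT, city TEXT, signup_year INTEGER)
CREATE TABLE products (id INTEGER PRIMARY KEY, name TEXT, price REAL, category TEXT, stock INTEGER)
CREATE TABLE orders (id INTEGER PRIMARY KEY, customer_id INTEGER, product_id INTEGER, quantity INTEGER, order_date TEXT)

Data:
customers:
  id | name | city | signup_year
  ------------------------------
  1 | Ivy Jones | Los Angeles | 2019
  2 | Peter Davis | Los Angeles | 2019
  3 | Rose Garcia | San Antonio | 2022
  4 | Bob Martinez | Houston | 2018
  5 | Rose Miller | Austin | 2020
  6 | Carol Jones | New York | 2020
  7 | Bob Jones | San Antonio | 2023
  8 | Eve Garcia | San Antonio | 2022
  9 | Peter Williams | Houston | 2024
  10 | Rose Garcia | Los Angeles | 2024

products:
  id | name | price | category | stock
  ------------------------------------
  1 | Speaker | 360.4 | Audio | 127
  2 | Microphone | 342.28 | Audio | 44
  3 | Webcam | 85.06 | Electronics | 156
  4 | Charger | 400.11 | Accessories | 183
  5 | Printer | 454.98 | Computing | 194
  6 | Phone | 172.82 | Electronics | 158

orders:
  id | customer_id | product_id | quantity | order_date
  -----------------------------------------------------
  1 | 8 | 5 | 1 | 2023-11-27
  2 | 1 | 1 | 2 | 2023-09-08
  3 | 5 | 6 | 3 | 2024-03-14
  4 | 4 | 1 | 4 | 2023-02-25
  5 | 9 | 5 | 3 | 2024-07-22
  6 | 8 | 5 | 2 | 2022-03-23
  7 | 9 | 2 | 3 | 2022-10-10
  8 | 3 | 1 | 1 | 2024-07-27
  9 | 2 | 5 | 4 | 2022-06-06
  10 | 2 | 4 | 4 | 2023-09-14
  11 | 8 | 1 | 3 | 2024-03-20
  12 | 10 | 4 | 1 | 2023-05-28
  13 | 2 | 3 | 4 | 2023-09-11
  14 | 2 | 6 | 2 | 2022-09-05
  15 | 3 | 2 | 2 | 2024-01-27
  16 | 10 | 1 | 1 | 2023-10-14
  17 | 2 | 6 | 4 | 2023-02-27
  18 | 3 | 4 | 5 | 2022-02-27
SELECT p.name FROM customers p LEFT JOIN orders c ON c.customer_id = p.id WHERE c.id IS NULL

Execution result:
name
Carol Jones
Bob Jones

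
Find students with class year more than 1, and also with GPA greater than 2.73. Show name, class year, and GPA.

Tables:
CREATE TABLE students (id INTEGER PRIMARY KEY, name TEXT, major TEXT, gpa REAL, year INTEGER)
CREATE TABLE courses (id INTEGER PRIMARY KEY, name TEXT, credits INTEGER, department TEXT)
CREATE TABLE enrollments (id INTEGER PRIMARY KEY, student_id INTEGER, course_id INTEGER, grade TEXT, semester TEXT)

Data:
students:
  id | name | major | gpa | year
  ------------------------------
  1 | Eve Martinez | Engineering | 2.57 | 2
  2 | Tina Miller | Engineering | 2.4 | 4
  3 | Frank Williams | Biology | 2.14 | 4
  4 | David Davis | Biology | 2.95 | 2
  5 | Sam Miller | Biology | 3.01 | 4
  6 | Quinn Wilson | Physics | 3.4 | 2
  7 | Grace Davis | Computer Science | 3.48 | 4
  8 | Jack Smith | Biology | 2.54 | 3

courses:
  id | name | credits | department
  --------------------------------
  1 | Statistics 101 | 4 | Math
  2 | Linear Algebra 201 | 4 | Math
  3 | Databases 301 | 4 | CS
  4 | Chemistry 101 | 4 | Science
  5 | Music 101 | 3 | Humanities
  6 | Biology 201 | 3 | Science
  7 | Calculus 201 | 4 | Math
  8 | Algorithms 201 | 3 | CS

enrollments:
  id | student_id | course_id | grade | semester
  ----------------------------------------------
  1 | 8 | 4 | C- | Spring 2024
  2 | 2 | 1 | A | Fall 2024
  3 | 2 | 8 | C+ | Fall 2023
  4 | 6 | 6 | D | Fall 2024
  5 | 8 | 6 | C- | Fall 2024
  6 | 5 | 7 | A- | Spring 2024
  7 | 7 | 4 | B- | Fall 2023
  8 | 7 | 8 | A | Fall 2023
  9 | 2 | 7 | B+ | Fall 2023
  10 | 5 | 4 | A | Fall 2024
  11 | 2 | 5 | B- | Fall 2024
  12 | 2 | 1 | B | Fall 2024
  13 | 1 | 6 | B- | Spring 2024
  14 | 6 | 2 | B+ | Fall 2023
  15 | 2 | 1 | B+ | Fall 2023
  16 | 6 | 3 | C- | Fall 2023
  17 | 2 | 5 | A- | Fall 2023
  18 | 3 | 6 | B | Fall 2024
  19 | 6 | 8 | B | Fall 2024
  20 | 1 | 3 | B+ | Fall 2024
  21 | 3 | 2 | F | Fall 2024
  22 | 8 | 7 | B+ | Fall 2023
SELECT name, year, gpa FROM students WHERE year > 1 AND gpa > 2.73

Execution result:
name | year | gpa
David Davis | 2 | 2.95
Sam Miller | 4 | 3.01
Quinn Wilson | 2 | 3.40
Grace Davis | 4 | 3.48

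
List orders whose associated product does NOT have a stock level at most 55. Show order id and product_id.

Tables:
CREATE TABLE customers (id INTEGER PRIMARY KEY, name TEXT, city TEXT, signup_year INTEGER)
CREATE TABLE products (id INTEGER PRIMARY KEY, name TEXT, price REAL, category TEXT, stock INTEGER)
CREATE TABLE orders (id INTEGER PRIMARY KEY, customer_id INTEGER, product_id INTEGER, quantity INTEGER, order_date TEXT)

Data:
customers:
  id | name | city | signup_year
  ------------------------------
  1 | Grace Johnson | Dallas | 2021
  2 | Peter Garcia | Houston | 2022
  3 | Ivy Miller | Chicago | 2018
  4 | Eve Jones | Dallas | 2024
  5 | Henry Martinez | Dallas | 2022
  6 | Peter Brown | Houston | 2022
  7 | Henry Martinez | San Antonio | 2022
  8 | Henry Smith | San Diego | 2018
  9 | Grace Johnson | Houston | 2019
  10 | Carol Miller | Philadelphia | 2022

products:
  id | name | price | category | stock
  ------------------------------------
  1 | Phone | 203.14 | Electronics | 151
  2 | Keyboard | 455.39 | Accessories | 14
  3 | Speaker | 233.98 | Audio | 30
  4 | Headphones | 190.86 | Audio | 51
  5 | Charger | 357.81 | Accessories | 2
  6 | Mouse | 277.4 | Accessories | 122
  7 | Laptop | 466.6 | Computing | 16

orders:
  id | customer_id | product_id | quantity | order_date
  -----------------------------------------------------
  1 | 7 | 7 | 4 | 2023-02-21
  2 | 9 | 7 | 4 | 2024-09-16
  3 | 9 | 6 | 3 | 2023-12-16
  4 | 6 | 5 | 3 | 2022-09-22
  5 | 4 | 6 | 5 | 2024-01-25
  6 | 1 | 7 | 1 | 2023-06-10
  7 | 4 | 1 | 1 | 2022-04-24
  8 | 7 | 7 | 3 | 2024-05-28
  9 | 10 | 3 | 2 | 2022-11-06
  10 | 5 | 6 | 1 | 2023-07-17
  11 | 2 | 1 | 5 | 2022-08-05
SELECT id, product_id FROM orders WHERE product_id NOT IN (SELECT id FROM products WHERE stock <= 55)

Execution result:
id | product_id
3 | 6
5 | 6
7 | 1
10 | 6
11 | 1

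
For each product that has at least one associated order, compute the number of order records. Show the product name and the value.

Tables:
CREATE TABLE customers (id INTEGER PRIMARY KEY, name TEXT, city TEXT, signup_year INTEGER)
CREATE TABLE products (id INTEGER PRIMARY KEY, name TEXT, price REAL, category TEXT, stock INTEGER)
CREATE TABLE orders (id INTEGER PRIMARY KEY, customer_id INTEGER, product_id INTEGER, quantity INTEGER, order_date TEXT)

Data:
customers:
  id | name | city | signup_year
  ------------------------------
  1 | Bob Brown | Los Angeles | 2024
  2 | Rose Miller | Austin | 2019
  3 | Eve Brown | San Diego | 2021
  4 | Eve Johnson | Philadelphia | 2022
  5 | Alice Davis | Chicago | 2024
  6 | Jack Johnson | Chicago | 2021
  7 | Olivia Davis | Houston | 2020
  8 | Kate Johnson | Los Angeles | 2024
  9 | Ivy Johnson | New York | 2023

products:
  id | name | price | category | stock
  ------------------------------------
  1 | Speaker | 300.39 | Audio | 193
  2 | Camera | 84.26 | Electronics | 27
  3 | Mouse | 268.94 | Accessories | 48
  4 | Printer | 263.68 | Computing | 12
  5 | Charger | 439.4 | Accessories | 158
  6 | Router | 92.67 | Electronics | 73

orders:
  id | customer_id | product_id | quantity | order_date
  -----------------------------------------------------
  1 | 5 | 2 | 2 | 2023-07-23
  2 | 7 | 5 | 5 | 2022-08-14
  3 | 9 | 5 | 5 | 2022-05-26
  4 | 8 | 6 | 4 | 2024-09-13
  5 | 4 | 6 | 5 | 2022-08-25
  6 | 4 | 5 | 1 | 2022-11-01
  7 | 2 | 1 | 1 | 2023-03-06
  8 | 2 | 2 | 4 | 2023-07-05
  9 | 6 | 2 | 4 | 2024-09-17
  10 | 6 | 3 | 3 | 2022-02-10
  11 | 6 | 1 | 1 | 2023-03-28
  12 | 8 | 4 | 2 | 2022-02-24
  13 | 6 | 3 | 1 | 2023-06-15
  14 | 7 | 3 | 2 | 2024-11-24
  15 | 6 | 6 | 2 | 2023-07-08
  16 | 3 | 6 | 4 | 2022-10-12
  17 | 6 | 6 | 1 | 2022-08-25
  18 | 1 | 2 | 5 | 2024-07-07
SELECT p.name, COUNT(*) AS n FROM orders c JOIN products p ON c.product_id = p.id GROUP BY p.id, p.name

Execution result:
name | n
Speaker | 2
Camera | 4
Mouse | 3
Printer | 1
Charger | 3
Router | 5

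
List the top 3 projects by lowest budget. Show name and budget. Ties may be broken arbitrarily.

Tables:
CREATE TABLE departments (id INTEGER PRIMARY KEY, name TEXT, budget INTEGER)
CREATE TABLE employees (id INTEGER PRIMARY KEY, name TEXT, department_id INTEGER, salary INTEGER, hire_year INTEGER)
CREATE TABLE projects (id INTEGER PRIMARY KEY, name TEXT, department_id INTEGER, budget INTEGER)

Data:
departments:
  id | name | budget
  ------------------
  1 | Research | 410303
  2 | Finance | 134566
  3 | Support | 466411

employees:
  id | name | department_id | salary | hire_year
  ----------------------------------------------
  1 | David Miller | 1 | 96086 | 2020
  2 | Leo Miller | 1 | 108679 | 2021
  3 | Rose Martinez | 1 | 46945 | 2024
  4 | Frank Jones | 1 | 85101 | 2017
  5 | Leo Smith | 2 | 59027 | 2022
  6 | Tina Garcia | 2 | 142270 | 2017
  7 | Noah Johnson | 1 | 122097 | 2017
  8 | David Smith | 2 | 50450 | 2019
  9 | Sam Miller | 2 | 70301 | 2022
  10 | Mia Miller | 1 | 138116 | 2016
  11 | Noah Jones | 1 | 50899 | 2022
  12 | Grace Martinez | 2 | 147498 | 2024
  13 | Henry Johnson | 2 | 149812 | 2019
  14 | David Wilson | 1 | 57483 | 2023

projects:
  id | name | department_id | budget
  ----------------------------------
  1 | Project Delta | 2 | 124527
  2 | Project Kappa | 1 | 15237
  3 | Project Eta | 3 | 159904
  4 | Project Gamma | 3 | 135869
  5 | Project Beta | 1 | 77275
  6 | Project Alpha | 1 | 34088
SELECT name, budget FROM projects ORDER BY budget ASC LIMIT 3

Execution result:
name | budget
Project Kappa | 15237
Project Alpha | 34088
Project Beta | 77275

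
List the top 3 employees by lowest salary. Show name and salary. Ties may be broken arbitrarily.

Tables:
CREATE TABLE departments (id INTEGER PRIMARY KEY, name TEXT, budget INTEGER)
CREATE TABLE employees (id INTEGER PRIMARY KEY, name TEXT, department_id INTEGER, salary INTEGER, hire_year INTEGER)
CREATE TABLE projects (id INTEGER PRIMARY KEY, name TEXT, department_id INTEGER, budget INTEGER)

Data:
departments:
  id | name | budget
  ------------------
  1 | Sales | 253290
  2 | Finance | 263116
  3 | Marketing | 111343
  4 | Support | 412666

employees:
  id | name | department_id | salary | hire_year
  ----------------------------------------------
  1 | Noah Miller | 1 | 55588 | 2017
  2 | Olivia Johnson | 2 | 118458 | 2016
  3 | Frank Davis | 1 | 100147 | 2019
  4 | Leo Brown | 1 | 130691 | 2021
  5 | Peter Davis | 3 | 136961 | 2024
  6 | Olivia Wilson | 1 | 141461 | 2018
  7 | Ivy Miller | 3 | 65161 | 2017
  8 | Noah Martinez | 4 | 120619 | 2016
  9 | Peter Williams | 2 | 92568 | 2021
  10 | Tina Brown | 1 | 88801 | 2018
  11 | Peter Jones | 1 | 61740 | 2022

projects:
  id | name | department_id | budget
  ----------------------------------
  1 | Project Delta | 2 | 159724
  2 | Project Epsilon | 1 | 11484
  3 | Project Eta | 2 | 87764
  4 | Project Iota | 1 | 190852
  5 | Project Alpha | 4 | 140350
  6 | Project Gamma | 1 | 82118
SELECT name, salary FROM employees ORDER BY salary ASC LIMIT 3

Execution result:
name | salary
Noah Miller | 55588
Peter Jones | 61740
Ivy Miller | 65161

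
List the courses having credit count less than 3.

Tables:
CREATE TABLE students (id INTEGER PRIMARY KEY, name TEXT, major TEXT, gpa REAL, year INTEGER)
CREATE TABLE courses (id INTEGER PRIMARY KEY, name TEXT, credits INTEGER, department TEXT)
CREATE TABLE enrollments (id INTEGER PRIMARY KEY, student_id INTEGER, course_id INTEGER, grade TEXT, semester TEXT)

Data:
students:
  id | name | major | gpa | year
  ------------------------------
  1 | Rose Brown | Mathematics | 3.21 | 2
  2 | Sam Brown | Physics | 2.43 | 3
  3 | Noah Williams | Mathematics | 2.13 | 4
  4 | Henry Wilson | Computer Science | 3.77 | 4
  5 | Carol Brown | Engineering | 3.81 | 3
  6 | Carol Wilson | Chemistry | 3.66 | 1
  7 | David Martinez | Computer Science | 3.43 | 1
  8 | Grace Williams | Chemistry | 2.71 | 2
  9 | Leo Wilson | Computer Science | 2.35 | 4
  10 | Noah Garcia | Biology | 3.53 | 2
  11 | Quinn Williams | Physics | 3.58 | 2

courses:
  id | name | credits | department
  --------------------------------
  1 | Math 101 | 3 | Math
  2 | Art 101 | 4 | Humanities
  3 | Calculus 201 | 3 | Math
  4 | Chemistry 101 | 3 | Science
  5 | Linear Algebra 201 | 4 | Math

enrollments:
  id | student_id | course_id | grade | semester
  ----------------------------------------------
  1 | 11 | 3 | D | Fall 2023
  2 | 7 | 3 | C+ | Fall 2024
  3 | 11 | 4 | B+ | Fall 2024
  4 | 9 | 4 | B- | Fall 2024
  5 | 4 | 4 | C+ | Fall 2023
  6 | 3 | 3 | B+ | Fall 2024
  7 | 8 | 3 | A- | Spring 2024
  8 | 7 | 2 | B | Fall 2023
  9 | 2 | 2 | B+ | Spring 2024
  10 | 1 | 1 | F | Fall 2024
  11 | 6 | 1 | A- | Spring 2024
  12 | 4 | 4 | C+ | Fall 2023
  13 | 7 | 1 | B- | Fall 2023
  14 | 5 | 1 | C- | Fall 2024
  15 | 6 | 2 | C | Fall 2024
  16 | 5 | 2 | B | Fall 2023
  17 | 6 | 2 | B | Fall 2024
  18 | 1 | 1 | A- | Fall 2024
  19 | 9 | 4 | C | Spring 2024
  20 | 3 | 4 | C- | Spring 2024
SELECT name, credits FROM courses WHERE credits < 3

Execution result:
(no rows)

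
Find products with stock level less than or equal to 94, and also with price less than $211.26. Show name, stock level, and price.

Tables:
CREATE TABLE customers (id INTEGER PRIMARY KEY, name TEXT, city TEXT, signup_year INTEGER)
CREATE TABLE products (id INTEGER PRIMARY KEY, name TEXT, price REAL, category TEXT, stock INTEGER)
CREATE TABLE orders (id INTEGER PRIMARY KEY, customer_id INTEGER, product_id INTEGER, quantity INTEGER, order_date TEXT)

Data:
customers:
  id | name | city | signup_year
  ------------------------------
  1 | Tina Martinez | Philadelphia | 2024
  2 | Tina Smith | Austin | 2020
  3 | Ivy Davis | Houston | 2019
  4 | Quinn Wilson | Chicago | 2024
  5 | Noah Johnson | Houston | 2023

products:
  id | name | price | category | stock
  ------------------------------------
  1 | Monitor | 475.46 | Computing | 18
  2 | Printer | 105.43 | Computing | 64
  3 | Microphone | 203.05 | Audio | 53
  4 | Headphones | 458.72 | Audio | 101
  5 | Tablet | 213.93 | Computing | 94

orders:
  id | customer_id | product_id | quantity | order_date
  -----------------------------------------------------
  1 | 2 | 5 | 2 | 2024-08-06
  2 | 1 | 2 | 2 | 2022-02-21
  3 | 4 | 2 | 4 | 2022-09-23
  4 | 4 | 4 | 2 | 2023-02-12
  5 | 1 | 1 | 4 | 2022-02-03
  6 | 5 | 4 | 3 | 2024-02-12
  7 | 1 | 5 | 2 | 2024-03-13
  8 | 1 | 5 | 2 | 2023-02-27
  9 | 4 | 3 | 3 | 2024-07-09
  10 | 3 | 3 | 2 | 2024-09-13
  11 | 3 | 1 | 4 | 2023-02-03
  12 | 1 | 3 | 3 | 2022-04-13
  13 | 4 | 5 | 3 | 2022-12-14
SELECT name, stock, price FROM products WHERE stock <= 94 AND price < 211.26

Execution result:
name | stock | price
Printer | 64 | 105.43
Microphone | 53 | 203.05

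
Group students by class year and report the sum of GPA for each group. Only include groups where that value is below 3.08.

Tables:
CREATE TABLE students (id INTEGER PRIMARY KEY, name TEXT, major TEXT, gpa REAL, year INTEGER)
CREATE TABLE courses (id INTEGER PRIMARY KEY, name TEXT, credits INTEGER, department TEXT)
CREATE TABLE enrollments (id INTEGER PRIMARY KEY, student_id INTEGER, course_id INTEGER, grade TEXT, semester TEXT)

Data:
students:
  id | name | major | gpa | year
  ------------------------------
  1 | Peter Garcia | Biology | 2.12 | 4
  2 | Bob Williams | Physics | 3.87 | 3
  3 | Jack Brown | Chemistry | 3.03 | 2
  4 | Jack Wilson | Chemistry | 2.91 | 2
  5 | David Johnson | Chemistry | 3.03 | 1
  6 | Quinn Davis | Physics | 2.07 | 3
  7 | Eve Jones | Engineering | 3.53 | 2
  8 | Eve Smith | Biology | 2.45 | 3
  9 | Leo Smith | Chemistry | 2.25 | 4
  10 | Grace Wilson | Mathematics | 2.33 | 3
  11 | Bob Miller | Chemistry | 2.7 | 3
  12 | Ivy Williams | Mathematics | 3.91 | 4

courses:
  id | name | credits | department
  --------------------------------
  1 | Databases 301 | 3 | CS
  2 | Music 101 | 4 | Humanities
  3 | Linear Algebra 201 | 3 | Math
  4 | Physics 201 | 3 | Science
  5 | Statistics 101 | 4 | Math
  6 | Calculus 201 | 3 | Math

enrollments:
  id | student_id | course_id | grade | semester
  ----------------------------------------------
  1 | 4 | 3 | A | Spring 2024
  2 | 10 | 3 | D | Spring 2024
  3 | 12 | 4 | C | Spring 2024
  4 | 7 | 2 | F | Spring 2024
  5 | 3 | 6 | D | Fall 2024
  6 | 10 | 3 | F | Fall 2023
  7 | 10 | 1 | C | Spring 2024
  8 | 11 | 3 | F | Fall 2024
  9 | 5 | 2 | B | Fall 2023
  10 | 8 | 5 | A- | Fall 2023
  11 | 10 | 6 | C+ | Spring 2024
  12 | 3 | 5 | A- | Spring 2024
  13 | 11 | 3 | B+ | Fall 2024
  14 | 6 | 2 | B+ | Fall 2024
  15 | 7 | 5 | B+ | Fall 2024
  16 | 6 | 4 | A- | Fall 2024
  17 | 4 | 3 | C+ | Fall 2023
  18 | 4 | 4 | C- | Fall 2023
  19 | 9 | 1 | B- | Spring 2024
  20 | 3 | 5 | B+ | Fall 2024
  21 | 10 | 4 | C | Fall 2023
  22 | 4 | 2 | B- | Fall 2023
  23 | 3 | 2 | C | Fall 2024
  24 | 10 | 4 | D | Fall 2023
SELECT year, SUM(gpa) AS sum_gpa FROM students GROUP BY year HAVING SUM(gpa) < 3.08

Execution result:
year | sum_gpa
1 | 3.03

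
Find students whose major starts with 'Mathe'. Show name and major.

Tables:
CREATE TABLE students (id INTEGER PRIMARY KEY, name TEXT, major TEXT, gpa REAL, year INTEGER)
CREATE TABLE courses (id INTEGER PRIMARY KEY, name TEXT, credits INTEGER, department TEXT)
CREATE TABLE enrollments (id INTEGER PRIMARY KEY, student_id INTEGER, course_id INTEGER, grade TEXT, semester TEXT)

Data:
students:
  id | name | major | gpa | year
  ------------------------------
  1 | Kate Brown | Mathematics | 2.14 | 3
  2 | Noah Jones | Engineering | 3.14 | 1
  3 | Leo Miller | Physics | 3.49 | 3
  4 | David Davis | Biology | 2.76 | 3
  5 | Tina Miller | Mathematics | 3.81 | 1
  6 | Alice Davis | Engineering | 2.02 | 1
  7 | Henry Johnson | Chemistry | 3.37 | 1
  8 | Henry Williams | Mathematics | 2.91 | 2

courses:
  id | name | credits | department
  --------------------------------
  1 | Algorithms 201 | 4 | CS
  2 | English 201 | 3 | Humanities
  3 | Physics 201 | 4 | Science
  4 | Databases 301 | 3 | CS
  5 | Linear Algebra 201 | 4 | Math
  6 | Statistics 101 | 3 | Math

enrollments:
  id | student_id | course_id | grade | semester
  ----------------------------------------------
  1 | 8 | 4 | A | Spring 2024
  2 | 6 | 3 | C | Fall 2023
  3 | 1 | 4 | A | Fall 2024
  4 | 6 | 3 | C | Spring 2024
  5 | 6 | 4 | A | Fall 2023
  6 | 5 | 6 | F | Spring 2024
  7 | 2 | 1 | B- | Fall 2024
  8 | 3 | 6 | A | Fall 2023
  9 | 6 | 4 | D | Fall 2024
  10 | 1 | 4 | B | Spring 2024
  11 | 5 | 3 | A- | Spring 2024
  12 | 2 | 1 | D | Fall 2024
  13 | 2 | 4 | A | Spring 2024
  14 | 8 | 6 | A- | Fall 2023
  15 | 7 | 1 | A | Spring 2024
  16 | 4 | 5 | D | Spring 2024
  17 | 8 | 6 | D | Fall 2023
SELECT name, major FROM students WHERE major LIKE 'Mathe%'

Execution result:
name | major
Kate Brown | Mathematics
Tina Miller | Mathematics
Henry Williams | Mathematics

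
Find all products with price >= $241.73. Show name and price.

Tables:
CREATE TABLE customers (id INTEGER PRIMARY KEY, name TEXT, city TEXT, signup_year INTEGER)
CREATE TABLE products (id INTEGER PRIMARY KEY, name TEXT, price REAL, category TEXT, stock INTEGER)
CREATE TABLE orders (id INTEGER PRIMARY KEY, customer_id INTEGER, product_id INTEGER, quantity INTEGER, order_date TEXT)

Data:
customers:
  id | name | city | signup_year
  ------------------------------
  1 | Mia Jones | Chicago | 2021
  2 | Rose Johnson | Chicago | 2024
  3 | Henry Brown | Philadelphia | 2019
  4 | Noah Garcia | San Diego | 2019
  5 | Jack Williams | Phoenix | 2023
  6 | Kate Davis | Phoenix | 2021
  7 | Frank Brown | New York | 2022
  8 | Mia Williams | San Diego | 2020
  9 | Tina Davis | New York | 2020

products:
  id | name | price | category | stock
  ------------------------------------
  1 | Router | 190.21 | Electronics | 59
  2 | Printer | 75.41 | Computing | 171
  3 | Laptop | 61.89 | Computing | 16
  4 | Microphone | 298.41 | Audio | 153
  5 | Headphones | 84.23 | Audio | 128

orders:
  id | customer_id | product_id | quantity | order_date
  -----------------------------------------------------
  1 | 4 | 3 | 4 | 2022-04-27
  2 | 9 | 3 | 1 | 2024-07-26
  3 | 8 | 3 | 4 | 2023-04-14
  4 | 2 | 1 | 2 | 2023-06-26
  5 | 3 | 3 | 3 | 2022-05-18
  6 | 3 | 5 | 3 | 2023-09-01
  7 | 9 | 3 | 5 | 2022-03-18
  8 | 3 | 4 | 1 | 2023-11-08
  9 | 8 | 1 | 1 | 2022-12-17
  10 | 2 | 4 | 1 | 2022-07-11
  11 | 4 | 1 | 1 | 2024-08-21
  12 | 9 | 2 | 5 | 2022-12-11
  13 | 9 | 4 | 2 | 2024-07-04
SELECT name, price FROM products WHERE price >= 241.73

Execution result:
name | price
Microphone | 298.41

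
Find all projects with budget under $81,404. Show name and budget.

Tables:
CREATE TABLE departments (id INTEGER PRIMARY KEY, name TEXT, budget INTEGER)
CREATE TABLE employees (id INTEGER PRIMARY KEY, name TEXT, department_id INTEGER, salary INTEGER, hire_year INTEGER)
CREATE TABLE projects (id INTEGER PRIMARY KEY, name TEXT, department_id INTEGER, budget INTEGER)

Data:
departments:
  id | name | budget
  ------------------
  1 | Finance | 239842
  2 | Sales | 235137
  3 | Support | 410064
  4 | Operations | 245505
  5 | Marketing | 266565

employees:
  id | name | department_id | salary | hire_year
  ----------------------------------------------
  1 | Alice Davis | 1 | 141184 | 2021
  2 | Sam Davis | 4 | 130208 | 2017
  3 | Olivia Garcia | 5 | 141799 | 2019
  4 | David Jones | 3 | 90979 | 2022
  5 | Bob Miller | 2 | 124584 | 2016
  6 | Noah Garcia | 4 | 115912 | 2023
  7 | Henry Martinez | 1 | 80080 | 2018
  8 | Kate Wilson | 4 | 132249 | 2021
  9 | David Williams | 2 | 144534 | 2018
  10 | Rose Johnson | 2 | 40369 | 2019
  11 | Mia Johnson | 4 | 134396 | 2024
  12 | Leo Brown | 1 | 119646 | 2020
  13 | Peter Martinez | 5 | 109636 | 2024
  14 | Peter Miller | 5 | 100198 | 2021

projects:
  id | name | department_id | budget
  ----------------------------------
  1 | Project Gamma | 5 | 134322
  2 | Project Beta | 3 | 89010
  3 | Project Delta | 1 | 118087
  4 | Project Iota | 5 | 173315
SELECT name, budget FROM projects WHERE budget < 81404

Execution result:
(no rows)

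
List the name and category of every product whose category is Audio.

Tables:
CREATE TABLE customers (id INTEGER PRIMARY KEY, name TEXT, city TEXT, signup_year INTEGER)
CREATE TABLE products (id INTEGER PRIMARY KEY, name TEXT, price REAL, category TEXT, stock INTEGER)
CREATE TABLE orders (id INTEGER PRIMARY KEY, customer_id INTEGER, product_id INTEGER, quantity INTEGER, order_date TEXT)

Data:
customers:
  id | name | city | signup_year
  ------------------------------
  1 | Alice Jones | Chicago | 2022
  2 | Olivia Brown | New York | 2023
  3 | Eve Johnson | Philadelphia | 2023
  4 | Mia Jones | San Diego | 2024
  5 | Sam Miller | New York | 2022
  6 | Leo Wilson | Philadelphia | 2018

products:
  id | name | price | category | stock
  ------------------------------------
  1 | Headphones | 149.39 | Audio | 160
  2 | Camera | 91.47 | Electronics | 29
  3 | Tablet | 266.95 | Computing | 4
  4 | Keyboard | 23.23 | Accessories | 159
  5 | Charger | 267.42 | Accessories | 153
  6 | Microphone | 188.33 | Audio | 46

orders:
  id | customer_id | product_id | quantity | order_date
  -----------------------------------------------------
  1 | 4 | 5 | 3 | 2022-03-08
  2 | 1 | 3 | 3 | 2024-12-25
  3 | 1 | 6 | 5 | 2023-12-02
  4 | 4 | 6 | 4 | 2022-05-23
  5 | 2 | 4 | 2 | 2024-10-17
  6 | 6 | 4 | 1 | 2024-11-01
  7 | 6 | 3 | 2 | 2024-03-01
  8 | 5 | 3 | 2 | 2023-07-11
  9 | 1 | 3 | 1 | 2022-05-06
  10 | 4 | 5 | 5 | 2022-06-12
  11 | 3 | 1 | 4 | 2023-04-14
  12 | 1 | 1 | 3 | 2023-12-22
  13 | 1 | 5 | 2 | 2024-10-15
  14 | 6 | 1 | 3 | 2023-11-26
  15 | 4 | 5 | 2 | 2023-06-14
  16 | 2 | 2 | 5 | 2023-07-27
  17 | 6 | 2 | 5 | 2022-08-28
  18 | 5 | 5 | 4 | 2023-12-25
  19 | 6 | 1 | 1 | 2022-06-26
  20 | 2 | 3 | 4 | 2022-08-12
SELECT name, category FROM products WHERE category = 'Audio'

Execution result:
name | category
Headphones | Audio
Microphone | Audio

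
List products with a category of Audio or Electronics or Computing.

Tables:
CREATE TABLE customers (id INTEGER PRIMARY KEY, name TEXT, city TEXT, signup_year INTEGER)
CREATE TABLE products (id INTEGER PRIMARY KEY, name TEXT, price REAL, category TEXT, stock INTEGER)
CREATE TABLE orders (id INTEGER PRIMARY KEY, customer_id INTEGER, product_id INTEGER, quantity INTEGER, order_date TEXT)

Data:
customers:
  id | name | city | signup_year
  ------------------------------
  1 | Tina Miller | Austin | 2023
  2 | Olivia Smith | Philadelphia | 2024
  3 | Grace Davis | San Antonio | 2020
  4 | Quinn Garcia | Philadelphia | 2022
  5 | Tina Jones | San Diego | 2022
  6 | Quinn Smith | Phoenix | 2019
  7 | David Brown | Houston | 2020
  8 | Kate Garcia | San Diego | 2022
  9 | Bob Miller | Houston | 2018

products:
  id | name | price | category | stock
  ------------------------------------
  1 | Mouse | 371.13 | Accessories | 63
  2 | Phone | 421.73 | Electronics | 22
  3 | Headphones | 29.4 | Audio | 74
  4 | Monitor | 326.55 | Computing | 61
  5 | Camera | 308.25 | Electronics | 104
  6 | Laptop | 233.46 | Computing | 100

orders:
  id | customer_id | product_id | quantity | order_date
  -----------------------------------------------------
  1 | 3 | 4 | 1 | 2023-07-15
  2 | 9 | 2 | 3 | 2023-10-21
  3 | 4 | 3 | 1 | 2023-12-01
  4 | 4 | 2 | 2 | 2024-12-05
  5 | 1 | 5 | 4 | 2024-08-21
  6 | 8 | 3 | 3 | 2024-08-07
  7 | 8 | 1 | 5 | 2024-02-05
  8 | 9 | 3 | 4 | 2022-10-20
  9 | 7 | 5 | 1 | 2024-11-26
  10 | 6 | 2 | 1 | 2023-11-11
SELECT name, category FROM products WHERE category IN ('Audio', 'Electronics', 'Computing')

Execution result:
name | category
Phone | Electronics
Headphones | Audio
Monitor | Computing
Camera | Electronics
Laptop | Computing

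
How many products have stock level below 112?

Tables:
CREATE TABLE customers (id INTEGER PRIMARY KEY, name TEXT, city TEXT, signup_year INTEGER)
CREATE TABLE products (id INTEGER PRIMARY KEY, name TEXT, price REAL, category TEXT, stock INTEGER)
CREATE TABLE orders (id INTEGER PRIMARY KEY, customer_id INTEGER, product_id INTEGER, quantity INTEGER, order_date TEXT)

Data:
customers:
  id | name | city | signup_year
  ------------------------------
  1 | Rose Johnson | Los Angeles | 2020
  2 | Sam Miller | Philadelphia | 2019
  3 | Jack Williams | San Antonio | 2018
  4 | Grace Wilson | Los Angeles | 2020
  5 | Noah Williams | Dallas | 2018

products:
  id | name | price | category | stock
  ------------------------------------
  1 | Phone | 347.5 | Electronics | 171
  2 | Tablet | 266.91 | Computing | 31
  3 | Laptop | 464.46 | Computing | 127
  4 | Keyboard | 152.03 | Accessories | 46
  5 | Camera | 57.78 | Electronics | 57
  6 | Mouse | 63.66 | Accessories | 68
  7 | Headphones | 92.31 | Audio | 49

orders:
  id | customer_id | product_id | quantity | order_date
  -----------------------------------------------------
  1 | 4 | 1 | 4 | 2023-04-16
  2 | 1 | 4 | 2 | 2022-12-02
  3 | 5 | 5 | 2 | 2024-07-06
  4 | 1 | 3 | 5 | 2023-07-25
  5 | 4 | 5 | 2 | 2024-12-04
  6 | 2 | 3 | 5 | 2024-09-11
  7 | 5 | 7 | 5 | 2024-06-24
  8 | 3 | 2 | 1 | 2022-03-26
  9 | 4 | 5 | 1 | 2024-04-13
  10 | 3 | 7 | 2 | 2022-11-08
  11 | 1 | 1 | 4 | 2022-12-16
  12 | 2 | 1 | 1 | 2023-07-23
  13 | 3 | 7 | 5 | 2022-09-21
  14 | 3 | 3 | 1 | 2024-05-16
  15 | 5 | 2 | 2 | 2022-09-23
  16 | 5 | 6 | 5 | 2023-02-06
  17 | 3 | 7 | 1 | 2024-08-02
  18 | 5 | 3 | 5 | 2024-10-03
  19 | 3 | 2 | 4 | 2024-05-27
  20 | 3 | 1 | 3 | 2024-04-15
SELECT COUNT(*) FROM products WHERE stock < 112

Execution result:
5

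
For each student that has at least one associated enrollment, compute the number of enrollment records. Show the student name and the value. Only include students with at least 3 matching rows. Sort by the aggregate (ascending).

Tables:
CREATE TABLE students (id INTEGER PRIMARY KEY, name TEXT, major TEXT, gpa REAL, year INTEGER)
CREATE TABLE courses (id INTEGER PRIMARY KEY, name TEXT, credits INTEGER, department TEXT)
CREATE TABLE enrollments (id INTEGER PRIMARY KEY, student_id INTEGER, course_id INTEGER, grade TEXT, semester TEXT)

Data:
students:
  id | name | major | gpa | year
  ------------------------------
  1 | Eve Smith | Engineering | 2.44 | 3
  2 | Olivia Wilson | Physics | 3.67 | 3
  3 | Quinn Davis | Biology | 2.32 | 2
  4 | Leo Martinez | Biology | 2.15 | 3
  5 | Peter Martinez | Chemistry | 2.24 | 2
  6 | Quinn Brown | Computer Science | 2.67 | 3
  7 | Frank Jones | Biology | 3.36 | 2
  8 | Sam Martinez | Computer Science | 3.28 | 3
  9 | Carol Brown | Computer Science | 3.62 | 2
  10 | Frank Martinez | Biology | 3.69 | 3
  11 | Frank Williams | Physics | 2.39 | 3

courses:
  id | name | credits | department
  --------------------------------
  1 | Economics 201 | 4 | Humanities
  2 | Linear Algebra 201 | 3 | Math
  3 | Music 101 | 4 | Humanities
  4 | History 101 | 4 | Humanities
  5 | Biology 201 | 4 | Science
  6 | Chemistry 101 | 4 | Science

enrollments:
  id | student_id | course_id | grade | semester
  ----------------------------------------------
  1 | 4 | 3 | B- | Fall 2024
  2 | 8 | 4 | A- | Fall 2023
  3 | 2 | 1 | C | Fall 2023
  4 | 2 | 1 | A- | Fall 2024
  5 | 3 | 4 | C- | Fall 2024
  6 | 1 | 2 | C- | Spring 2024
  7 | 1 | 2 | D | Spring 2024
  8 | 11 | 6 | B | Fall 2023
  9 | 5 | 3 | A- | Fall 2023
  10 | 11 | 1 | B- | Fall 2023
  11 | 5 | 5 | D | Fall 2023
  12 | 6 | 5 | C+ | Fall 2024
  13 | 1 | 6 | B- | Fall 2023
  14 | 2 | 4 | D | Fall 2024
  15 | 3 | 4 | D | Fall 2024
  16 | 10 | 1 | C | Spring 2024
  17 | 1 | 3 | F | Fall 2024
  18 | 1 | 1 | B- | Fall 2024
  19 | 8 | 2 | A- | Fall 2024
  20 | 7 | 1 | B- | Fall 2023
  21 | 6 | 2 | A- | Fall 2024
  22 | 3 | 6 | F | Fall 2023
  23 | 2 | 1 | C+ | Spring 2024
SELECT p.name, COUNT(*) AS n FROM enrollments c JOIN students p ON c.student_id = p.id GROUP BY p.id, p.name HAVING COUNT(*) >= 3 ORDER BY n ASC

Execution result:
name | n
Quinn Davis | 3
Olivia Wilson | 4
Eve Smith | 5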